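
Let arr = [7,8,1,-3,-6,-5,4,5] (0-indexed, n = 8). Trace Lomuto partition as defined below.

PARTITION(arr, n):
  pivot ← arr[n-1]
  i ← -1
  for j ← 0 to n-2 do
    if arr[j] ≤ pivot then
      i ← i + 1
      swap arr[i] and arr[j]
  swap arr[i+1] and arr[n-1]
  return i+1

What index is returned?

5

pivot = arr[7] = 5; i = -1
j=0: arr[0]=7 > 5 → no swap
j=1: arr[1]=8 > 5 → no swap
j=2: arr[2]=1 ≤ 5 → i=0, swap arr[0],arr[2] → [1,8,7,-3,-6,-5,4,5]
j=3: arr[3]=-3 ≤ 5 → i=1, swap arr[1],arr[3] → [1,-3,7,8,-6,-5,4,5]
j=4: arr[4]=-6 ≤ 5 → i=2, swap arr[2],arr[4] → [1,-3,-6,8,7,-5,4,5]
j=5: arr[5]=-5 ≤ 5 → i=3, swap arr[3],arr[5] → [1,-3,-6,-5,7,8,4,5]
j=6: arr[6]=4 ≤ 5 → i=4, swap arr[4],arr[6] → [1,-3,-6,-5,4,8,7,5]
final swap arr[5],arr[7] → [1,-3,-6,-5,4,5,7,8]; return 5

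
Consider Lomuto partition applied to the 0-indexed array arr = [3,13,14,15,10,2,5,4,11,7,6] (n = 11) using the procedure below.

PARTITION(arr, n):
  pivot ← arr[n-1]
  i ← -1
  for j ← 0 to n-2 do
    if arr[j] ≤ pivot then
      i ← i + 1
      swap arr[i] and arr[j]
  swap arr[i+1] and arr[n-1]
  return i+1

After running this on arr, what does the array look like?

pivot = arr[10] = 6; i = -1
j=0: arr[0]=3 ≤ 6 → i=0, swap arr[0],arr[0] (no change) → [3,13,14,15,10,2,5,4,11,7,6]
j=1: arr[1]=13 > 6 → no swap
j=2: arr[2]=14 > 6 → no swap
j=3: arr[3]=15 > 6 → no swap
j=4: arr[4]=10 > 6 → no swap
j=5: arr[5]=2 ≤ 6 → i=1, swap arr[1],arr[5] → [3,2,14,15,10,13,5,4,11,7,6]
j=6: arr[6]=5 ≤ 6 → i=2, swap arr[2],arr[6] → [3,2,5,15,10,13,14,4,11,7,6]
j=7: arr[7]=4 ≤ 6 → i=3, swap arr[3],arr[7] → [3,2,5,4,10,13,14,15,11,7,6]
j=8: arr[8]=11 > 6 → no swap
j=9: arr[9]=7 > 6 → no swap
final swap arr[4],arr[10] → [3,2,5,4,6,13,14,15,11,7,10]; return 4

[3,2,5,4,6,13,14,15,11,7,10]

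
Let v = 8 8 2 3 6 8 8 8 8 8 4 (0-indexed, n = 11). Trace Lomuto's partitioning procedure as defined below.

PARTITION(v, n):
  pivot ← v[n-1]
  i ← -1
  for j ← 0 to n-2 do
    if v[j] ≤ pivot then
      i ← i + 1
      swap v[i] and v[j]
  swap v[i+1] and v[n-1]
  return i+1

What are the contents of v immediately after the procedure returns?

pivot = v[10] = 4; i = -1
j=0: v[0]=8 > 4 → no swap
j=1: v[1]=8 > 4 → no swap
j=2: v[2]=2 ≤ 4 → i=0, swap v[0],v[2] → 2 8 8 3 6 8 8 8 8 8 4
j=3: v[3]=3 ≤ 4 → i=1, swap v[1],v[3] → 2 3 8 8 6 8 8 8 8 8 4
j=4: v[4]=6 > 4 → no swap
j=5: v[5]=8 > 4 → no swap
j=6: v[6]=8 > 4 → no swap
j=7: v[7]=8 > 4 → no swap
j=8: v[8]=8 > 4 → no swap
j=9: v[9]=8 > 4 → no swap
final swap v[2],v[10] → 2 3 4 8 6 8 8 8 8 8 8; return 2

2 3 4 8 6 8 8 8 8 8 8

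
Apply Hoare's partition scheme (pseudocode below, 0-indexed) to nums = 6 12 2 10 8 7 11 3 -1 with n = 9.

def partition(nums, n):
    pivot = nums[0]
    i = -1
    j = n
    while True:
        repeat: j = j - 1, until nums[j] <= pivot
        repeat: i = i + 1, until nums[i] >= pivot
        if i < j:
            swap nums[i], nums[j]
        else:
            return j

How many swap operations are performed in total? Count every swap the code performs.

pivot = nums[0] = 6; i = -1, j = 9
j→8 (nums[8]=-1≤6), i→0 (nums[0]=6≥6); i<j, swap → -1 12 2 10 8 7 11 3 6
j→7 (nums[7]=3≤6), i→1 (nums[1]=12≥6); i<j, swap → -1 3 2 10 8 7 11 12 6
j→2, i→3; i≥j, return j=2. nums = -1 3 2 10 8 7 11 12 6

2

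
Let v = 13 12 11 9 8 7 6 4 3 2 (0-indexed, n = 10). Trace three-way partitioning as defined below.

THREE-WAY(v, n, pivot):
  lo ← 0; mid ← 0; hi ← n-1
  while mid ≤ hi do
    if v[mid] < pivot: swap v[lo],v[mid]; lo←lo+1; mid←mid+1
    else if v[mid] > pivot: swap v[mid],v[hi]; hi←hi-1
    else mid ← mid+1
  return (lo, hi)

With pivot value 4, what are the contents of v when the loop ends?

lo=0 mid=0 hi=9
13>4: swap(0,9), hi=8 ⇒ 2 12 11 9 8 7 6 4 3 13
2<4: swap(0,0), lo=1 mid=1 ⇒ 2 12 11 9 8 7 6 4 3 13
12>4: swap(1,8), hi=7 ⇒ 2 3 11 9 8 7 6 4 12 13
3<4: swap(1,1), lo=2 mid=2 ⇒ 2 3 11 9 8 7 6 4 12 13
11>4: swap(2,7), hi=6 ⇒ 2 3 4 9 8 7 6 11 12 13
4=4: mid=3
9>4: swap(3,6), hi=5 ⇒ 2 3 4 6 8 7 9 11 12 13
6>4: swap(3,5), hi=4 ⇒ 2 3 4 7 8 6 9 11 12 13
7>4: swap(3,4), hi=3 ⇒ 2 3 4 8 7 6 9 11 12 13
8>4: swap(3,3), hi=2 ⇒ 2 3 4 8 7 6 9 11 12 13
done. lo=2 hi=2; v=2 3 4 8 7 6 9 11 12 13

2 3 4 8 7 6 9 11 12 13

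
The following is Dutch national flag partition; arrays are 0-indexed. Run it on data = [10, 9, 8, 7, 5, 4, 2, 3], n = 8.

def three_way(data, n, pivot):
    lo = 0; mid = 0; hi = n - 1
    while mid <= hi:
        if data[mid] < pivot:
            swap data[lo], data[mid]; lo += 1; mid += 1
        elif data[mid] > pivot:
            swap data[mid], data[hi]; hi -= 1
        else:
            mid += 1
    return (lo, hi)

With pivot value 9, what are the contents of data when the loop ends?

[3, 8, 7, 5, 4, 2, 9, 10]

lo=0 mid=0 hi=7
10>9: swap(0,7), hi=6 ⇒ [3, 9, 8, 7, 5, 4, 2, 10]
3<9: swap(0,0), lo=1 mid=1 ⇒ [3, 9, 8, 7, 5, 4, 2, 10]
9=9: mid=2
8<9: swap(1,2), lo=2 mid=3 ⇒ [3, 8, 9, 7, 5, 4, 2, 10]
7<9: swap(2,3), lo=3 mid=4 ⇒ [3, 8, 7, 9, 5, 4, 2, 10]
5<9: swap(3,4), lo=4 mid=5 ⇒ [3, 8, 7, 5, 9, 4, 2, 10]
4<9: swap(4,5), lo=5 mid=6 ⇒ [3, 8, 7, 5, 4, 9, 2, 10]
2<9: swap(5,6), lo=6 mid=7 ⇒ [3, 8, 7, 5, 4, 2, 9, 10]
done. lo=6 hi=6; data=[3, 8, 7, 5, 4, 2, 9, 10]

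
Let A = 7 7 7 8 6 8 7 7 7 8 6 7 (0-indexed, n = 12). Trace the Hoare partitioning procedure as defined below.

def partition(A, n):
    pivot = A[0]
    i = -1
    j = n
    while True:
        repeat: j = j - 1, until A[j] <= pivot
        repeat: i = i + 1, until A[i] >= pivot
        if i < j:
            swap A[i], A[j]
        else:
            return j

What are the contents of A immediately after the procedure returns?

7 6 7 7 6 7 8 8 7 8 7 7

pivot=7
j stops at 11 (7), i stops at 0 (7); swap ⇒ 7 7 7 8 6 8 7 7 7 8 6 7
j stops at 10 (6), i stops at 1 (7); swap ⇒ 7 6 7 8 6 8 7 7 7 8 7 7
j stops at 8 (7), i stops at 2 (7); swap ⇒ 7 6 7 8 6 8 7 7 7 8 7 7
j stops at 7 (7), i stops at 3 (8); swap ⇒ 7 6 7 7 6 8 7 8 7 8 7 7
j stops at 6 (7), i stops at 5 (8); swap ⇒ 7 6 7 7 6 7 8 8 7 8 7 7
j stops at 5, i stops at 6; i≥j ⇒ return 5. A=7 6 7 7 6 7 8 8 7 8 7 7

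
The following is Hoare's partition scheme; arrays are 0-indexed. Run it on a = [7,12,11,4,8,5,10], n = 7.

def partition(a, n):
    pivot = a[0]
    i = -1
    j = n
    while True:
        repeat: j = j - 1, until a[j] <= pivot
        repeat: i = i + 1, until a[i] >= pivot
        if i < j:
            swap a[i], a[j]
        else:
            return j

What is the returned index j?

pivot=7
j stops at 5 (5), i stops at 0 (7); swap ⇒ [5,12,11,4,8,7,10]
j stops at 3 (4), i stops at 1 (12); swap ⇒ [5,4,11,12,8,7,10]
j stops at 1, i stops at 2; i≥j ⇒ return 1. a=[5,4,11,12,8,7,10]

1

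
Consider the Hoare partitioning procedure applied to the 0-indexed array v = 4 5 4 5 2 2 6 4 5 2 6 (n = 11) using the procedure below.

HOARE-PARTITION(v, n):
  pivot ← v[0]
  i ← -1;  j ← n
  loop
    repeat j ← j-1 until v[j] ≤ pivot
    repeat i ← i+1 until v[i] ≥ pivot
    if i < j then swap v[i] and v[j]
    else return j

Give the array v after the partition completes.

pivot = v[0] = 4; i = -1, j = 11
j→9 (v[9]=2≤4), i→0 (v[0]=4≥4); i<j, swap → 2 5 4 5 2 2 6 4 5 4 6
j→7 (v[7]=4≤4), i→1 (v[1]=5≥4); i<j, swap → 2 4 4 5 2 2 6 5 5 4 6
j→5 (v[5]=2≤4), i→2 (v[2]=4≥4); i<j, swap → 2 4 2 5 2 4 6 5 5 4 6
j→4 (v[4]=2≤4), i→3 (v[3]=5≥4); i<j, swap → 2 4 2 2 5 4 6 5 5 4 6
j→3, i→4; i≥j, return j=3. v = 2 4 2 2 5 4 6 5 5 4 6

2 4 2 2 5 4 6 5 5 4 6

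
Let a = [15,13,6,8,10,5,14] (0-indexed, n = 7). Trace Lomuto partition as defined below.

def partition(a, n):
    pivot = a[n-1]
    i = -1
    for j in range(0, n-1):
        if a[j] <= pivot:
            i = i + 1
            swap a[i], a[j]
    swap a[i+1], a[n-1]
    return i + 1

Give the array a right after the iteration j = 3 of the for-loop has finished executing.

pivot = a[6] = 14; i = -1
j=0: a[0]=15 > 14 → no swap
j=1: a[1]=13 ≤ 14 → i=0, swap a[0],a[1] → [13,15,6,8,10,5,14]
j=2: a[2]=6 ≤ 14 → i=1, swap a[1],a[2] → [13,6,15,8,10,5,14]
j=3: a[3]=8 ≤ 14 → i=2, swap a[2],a[3] → [13,6,8,15,10,5,14]
(after j=3) a = [13,6,8,15,10,5,14]

[13,6,8,15,10,5,14]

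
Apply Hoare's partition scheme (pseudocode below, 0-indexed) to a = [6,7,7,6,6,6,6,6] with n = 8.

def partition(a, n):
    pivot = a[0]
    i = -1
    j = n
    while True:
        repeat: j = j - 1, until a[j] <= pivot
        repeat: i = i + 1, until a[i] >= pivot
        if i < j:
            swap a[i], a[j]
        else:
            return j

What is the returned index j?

3

pivot = a[0] = 6; i = -1, j = 8
j→7 (a[7]=6≤6), i→0 (a[0]=6≥6); i<j, swap → [6,7,7,6,6,6,6,6]
j→6 (a[6]=6≤6), i→1 (a[1]=7≥6); i<j, swap → [6,6,7,6,6,6,7,6]
j→5 (a[5]=6≤6), i→2 (a[2]=7≥6); i<j, swap → [6,6,6,6,6,7,7,6]
j→4 (a[4]=6≤6), i→3 (a[3]=6≥6); i<j, swap → [6,6,6,6,6,7,7,6]
j→3, i→4; i≥j, return j=3. a = [6,6,6,6,6,7,7,6]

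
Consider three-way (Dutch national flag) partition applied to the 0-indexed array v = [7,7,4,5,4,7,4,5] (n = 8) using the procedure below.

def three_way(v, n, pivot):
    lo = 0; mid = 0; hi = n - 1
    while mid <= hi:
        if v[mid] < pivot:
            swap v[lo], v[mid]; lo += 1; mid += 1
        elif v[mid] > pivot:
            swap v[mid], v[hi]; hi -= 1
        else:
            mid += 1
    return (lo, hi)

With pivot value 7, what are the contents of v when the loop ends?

lo=0 mid=0 hi=7
7=7: mid=1
7=7: mid=2
4<7: swap(0,2), lo=1 mid=3 ⇒ [4,7,7,5,4,7,4,5]
5<7: swap(1,3), lo=2 mid=4 ⇒ [4,5,7,7,4,7,4,5]
4<7: swap(2,4), lo=3 mid=5 ⇒ [4,5,4,7,7,7,4,5]
7=7: mid=6
4<7: swap(3,6), lo=4 mid=7 ⇒ [4,5,4,4,7,7,7,5]
5<7: swap(4,7), lo=5 mid=8 ⇒ [4,5,4,4,5,7,7,7]
done. lo=5 hi=7; v=[4,5,4,4,5,7,7,7]

[4,5,4,4,5,7,7,7]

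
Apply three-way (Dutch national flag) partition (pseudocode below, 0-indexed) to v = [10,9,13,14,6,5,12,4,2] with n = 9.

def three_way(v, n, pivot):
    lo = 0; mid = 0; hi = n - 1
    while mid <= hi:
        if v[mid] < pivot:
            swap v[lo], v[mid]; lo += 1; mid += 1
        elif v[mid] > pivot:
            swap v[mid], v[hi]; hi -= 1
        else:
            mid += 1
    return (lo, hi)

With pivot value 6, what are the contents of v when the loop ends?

[2,4,5,6,14,12,13,9,10]

lo=0 mid=0 hi=8
10>6: swap(0,8), hi=7 ⇒ [2,9,13,14,6,5,12,4,10]
2<6: swap(0,0), lo=1 mid=1 ⇒ [2,9,13,14,6,5,12,4,10]
9>6: swap(1,7), hi=6 ⇒ [2,4,13,14,6,5,12,9,10]
4<6: swap(1,1), lo=2 mid=2 ⇒ [2,4,13,14,6,5,12,9,10]
13>6: swap(2,6), hi=5 ⇒ [2,4,12,14,6,5,13,9,10]
12>6: swap(2,5), hi=4 ⇒ [2,4,5,14,6,12,13,9,10]
5<6: swap(2,2), lo=3 mid=3 ⇒ [2,4,5,14,6,12,13,9,10]
14>6: swap(3,4), hi=3 ⇒ [2,4,5,6,14,12,13,9,10]
6=6: mid=4
done. lo=3 hi=3; v=[2,4,5,6,14,12,13,9,10]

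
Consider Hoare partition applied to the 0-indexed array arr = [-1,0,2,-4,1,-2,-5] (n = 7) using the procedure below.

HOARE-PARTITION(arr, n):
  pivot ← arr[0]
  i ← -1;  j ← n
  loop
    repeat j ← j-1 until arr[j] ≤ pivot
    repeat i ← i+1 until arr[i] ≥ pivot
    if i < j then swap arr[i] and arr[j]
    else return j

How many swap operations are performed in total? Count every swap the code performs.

3

pivot=-1
j stops at 6 (-5), i stops at 0 (-1); swap ⇒ [-5,0,2,-4,1,-2,-1]
j stops at 5 (-2), i stops at 1 (0); swap ⇒ [-5,-2,2,-4,1,0,-1]
j stops at 3 (-4), i stops at 2 (2); swap ⇒ [-5,-2,-4,2,1,0,-1]
j stops at 2, i stops at 3; i≥j ⇒ return 2. arr=[-5,-2,-4,2,1,0,-1]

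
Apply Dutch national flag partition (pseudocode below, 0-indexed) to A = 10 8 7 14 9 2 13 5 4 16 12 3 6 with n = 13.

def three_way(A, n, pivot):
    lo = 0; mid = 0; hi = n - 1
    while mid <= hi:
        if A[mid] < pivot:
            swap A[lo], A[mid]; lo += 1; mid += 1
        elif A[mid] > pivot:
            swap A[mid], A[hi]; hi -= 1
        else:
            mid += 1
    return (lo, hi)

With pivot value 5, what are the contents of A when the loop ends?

3 4 2 5 9 13 14 7 16 12 8 6 10

lo=0 mid=0 hi=12
10>5: swap(0,12), hi=11 ⇒ 6 8 7 14 9 2 13 5 4 16 12 3 10
6>5: swap(0,11), hi=10 ⇒ 3 8 7 14 9 2 13 5 4 16 12 6 10
3<5: swap(0,0), lo=1 mid=1 ⇒ 3 8 7 14 9 2 13 5 4 16 12 6 10
8>5: swap(1,10), hi=9 ⇒ 3 12 7 14 9 2 13 5 4 16 8 6 10
12>5: swap(1,9), hi=8 ⇒ 3 16 7 14 9 2 13 5 4 12 8 6 10
16>5: swap(1,8), hi=7 ⇒ 3 4 7 14 9 2 13 5 16 12 8 6 10
4<5: swap(1,1), lo=2 mid=2 ⇒ 3 4 7 14 9 2 13 5 16 12 8 6 10
7>5: swap(2,7), hi=6 ⇒ 3 4 5 14 9 2 13 7 16 12 8 6 10
5=5: mid=3
14>5: swap(3,6), hi=5 ⇒ 3 4 5 13 9 2 14 7 16 12 8 6 10
13>5: swap(3,5), hi=4 ⇒ 3 4 5 2 9 13 14 7 16 12 8 6 10
2<5: swap(2,3), lo=3 mid=4 ⇒ 3 4 2 5 9 13 14 7 16 12 8 6 10
9>5: swap(4,4), hi=3 ⇒ 3 4 2 5 9 13 14 7 16 12 8 6 10
done. lo=3 hi=3; A=3 4 2 5 9 13 14 7 16 12 8 6 10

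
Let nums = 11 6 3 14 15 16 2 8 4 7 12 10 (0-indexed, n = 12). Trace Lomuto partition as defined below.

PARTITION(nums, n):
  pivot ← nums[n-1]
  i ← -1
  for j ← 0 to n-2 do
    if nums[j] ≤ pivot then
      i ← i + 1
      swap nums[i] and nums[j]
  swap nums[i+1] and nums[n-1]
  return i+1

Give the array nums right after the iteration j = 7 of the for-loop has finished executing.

6 3 2 8 15 16 11 14 4 7 12 10

pivot = nums[11] = 10; i = -1
j=0: nums[0]=11 > 10 → no swap
j=1: nums[1]=6 ≤ 10 → i=0, swap nums[0],nums[1] → 6 11 3 14 15 16 2 8 4 7 12 10
j=2: nums[2]=3 ≤ 10 → i=1, swap nums[1],nums[2] → 6 3 11 14 15 16 2 8 4 7 12 10
j=3: nums[3]=14 > 10 → no swap
j=4: nums[4]=15 > 10 → no swap
j=5: nums[5]=16 > 10 → no swap
j=6: nums[6]=2 ≤ 10 → i=2, swap nums[2],nums[6] → 6 3 2 14 15 16 11 8 4 7 12 10
j=7: nums[7]=8 ≤ 10 → i=3, swap nums[3],nums[7] → 6 3 2 8 15 16 11 14 4 7 12 10
(after j=7) nums = 6 3 2 8 15 16 11 14 4 7 12 10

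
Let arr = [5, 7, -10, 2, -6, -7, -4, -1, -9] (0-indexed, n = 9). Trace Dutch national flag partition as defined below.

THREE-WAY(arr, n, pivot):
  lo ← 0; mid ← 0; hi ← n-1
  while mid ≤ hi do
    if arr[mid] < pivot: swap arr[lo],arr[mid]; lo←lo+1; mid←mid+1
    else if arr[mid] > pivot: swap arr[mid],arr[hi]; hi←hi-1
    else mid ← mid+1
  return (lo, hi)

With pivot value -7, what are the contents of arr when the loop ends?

[-9, -10, -7, -6, 2, -4, -1, 7, 5]

lo=0 mid=0 hi=8
5>-7: swap(0,8), hi=7 ⇒ [-9, 7, -10, 2, -6, -7, -4, -1, 5]
-9<-7: swap(0,0), lo=1 mid=1 ⇒ [-9, 7, -10, 2, -6, -7, -4, -1, 5]
7>-7: swap(1,7), hi=6 ⇒ [-9, -1, -10, 2, -6, -7, -4, 7, 5]
-1>-7: swap(1,6), hi=5 ⇒ [-9, -4, -10, 2, -6, -7, -1, 7, 5]
-4>-7: swap(1,5), hi=4 ⇒ [-9, -7, -10, 2, -6, -4, -1, 7, 5]
-7=-7: mid=2
-10<-7: swap(1,2), lo=2 mid=3 ⇒ [-9, -10, -7, 2, -6, -4, -1, 7, 5]
2>-7: swap(3,4), hi=3 ⇒ [-9, -10, -7, -6, 2, -4, -1, 7, 5]
-6>-7: swap(3,3), hi=2 ⇒ [-9, -10, -7, -6, 2, -4, -1, 7, 5]
done. lo=2 hi=2; arr=[-9, -10, -7, -6, 2, -4, -1, 7, 5]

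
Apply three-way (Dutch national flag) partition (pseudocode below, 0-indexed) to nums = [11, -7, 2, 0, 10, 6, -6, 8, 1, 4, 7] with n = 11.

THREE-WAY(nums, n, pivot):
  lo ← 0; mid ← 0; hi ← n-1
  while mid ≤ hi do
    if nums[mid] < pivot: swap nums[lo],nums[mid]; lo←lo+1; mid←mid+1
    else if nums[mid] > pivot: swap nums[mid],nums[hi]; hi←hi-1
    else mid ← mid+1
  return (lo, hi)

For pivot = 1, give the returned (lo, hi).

(3, 3)

pivot = 1; lo=0, mid=0, hi=10
nums[mid]=11>1: swap nums[0],nums[10]; hi=9 → [7, -7, 2, 0, 10, 6, -6, 8, 1, 4, 11]
nums[mid]=7>1: swap nums[0],nums[9]; hi=8 → [4, -7, 2, 0, 10, 6, -6, 8, 1, 7, 11]
nums[mid]=4>1: swap nums[0],nums[8]; hi=7 → [1, -7, 2, 0, 10, 6, -6, 8, 4, 7, 11]
nums[mid]=1=1: mid=1
nums[mid]=-7<1: swap nums[0],nums[1]; lo=1,mid=2 → [-7, 1, 2, 0, 10, 6, -6, 8, 4, 7, 11]
nums[mid]=2>1: swap nums[2],nums[7]; hi=6 → [-7, 1, 8, 0, 10, 6, -6, 2, 4, 7, 11]
nums[mid]=8>1: swap nums[2],nums[6]; hi=5 → [-7, 1, -6, 0, 10, 6, 8, 2, 4, 7, 11]
nums[mid]=-6<1: swap nums[1],nums[2]; lo=2,mid=3 → [-7, -6, 1, 0, 10, 6, 8, 2, 4, 7, 11]
nums[mid]=0<1: swap nums[2],nums[3]; lo=3,mid=4 → [-7, -6, 0, 1, 10, 6, 8, 2, 4, 7, 11]
nums[mid]=10>1: swap nums[4],nums[5]; hi=4 → [-7, -6, 0, 1, 6, 10, 8, 2, 4, 7, 11]
nums[mid]=6>1: swap nums[4],nums[4]; hi=3 → [-7, -6, 0, 1, 6, 10, 8, 2, 4, 7, 11]
end: lo=3, hi=3; nums = [-7, -6, 0, 1, 6, 10, 8, 2, 4, 7, 11]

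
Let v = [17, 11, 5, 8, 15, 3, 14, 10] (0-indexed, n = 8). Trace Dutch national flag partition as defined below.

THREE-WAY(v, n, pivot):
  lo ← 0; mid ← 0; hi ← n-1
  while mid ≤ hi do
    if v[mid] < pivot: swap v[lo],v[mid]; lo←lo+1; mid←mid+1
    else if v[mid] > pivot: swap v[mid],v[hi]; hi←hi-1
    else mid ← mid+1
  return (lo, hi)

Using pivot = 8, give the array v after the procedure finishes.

lo=0 mid=0 hi=7
17>8: swap(0,7), hi=6 ⇒ [10, 11, 5, 8, 15, 3, 14, 17]
10>8: swap(0,6), hi=5 ⇒ [14, 11, 5, 8, 15, 3, 10, 17]
14>8: swap(0,5), hi=4 ⇒ [3, 11, 5, 8, 15, 14, 10, 17]
3<8: swap(0,0), lo=1 mid=1 ⇒ [3, 11, 5, 8, 15, 14, 10, 17]
11>8: swap(1,4), hi=3 ⇒ [3, 15, 5, 8, 11, 14, 10, 17]
15>8: swap(1,3), hi=2 ⇒ [3, 8, 5, 15, 11, 14, 10, 17]
8=8: mid=2
5<8: swap(1,2), lo=2 mid=3 ⇒ [3, 5, 8, 15, 11, 14, 10, 17]
done. lo=2 hi=2; v=[3, 5, 8, 15, 11, 14, 10, 17]

[3, 5, 8, 15, 11, 14, 10, 17]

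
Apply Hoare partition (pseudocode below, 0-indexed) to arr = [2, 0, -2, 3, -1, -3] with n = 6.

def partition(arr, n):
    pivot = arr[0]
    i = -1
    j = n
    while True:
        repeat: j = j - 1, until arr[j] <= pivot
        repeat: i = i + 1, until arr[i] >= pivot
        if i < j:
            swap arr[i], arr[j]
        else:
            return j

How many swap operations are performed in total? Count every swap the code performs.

pivot = arr[0] = 2; i = -1, j = 6
j→5 (arr[5]=-3≤2), i→0 (arr[0]=2≥2); i<j, swap → [-3, 0, -2, 3, -1, 2]
j→4 (arr[4]=-1≤2), i→3 (arr[3]=3≥2); i<j, swap → [-3, 0, -2, -1, 3, 2]
j→3, i→4; i≥j, return j=3. arr = [-3, 0, -2, -1, 3, 2]

2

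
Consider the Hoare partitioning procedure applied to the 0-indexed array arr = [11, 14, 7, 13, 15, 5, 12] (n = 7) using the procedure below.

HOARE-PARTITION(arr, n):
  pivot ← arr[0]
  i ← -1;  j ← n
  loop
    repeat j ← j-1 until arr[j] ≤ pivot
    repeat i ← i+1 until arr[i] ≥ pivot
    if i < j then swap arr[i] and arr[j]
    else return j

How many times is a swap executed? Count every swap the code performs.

2

pivot=11
j stops at 5 (5), i stops at 0 (11); swap ⇒ [5, 14, 7, 13, 15, 11, 12]
j stops at 2 (7), i stops at 1 (14); swap ⇒ [5, 7, 14, 13, 15, 11, 12]
j stops at 1, i stops at 2; i≥j ⇒ return 1. arr=[5, 7, 14, 13, 15, 11, 12]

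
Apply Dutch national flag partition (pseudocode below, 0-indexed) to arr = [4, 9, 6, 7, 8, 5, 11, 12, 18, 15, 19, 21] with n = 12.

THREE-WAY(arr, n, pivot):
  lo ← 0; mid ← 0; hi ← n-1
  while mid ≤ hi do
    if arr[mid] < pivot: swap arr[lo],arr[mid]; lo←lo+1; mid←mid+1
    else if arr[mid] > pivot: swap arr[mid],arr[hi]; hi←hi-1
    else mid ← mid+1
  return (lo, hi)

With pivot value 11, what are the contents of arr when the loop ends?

lo=0 mid=0 hi=11
4<11: swap(0,0), lo=1 mid=1 ⇒ [4, 9, 6, 7, 8, 5, 11, 12, 18, 15, 19, 21]
9<11: swap(1,1), lo=2 mid=2 ⇒ [4, 9, 6, 7, 8, 5, 11, 12, 18, 15, 19, 21]
6<11: swap(2,2), lo=3 mid=3 ⇒ [4, 9, 6, 7, 8, 5, 11, 12, 18, 15, 19, 21]
7<11: swap(3,3), lo=4 mid=4 ⇒ [4, 9, 6, 7, 8, 5, 11, 12, 18, 15, 19, 21]
8<11: swap(4,4), lo=5 mid=5 ⇒ [4, 9, 6, 7, 8, 5, 11, 12, 18, 15, 19, 21]
5<11: swap(5,5), lo=6 mid=6 ⇒ [4, 9, 6, 7, 8, 5, 11, 12, 18, 15, 19, 21]
11=11: mid=7
12>11: swap(7,11), hi=10 ⇒ [4, 9, 6, 7, 8, 5, 11, 21, 18, 15, 19, 12]
21>11: swap(7,10), hi=9 ⇒ [4, 9, 6, 7, 8, 5, 11, 19, 18, 15, 21, 12]
19>11: swap(7,9), hi=8 ⇒ [4, 9, 6, 7, 8, 5, 11, 15, 18, 19, 21, 12]
15>11: swap(7,8), hi=7 ⇒ [4, 9, 6, 7, 8, 5, 11, 18, 15, 19, 21, 12]
18>11: swap(7,7), hi=6 ⇒ [4, 9, 6, 7, 8, 5, 11, 18, 15, 19, 21, 12]
done. lo=6 hi=6; arr=[4, 9, 6, 7, 8, 5, 11, 18, 15, 19, 21, 12]

[4, 9, 6, 7, 8, 5, 11, 18, 15, 19, 21, 12]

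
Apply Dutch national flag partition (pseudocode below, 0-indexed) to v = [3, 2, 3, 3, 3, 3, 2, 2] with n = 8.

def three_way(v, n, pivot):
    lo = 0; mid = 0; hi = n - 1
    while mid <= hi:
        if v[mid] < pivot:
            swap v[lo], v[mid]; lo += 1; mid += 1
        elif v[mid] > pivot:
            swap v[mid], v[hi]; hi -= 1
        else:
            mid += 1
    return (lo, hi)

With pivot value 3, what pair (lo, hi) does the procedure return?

(3, 7)

pivot = 3; lo=0, mid=0, hi=7
v[mid]=3=3: mid=1
v[mid]=2<3: swap v[0],v[1]; lo=1,mid=2 → [2, 3, 3, 3, 3, 3, 2, 2]
v[mid]=3=3: mid=3
v[mid]=3=3: mid=4
v[mid]=3=3: mid=5
v[mid]=3=3: mid=6
v[mid]=2<3: swap v[1],v[6]; lo=2,mid=7 → [2, 2, 3, 3, 3, 3, 3, 2]
v[mid]=2<3: swap v[2],v[7]; lo=3,mid=8 → [2, 2, 2, 3, 3, 3, 3, 3]
end: lo=3, hi=7; v = [2, 2, 2, 3, 3, 3, 3, 3]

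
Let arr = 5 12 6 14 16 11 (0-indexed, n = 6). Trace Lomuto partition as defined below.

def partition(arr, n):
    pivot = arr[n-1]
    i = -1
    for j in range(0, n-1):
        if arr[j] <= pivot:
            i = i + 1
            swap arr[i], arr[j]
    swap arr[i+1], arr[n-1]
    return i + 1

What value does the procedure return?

pivot = arr[5] = 11; i = -1
j=0: arr[0]=5 ≤ 11 → i=0, swap arr[0],arr[0] (no change) → 5 12 6 14 16 11
j=1: arr[1]=12 > 11 → no swap
j=2: arr[2]=6 ≤ 11 → i=1, swap arr[1],arr[2] → 5 6 12 14 16 11
j=3: arr[3]=14 > 11 → no swap
j=4: arr[4]=16 > 11 → no swap
final swap arr[2],arr[5] → 5 6 11 14 16 12; return 2

2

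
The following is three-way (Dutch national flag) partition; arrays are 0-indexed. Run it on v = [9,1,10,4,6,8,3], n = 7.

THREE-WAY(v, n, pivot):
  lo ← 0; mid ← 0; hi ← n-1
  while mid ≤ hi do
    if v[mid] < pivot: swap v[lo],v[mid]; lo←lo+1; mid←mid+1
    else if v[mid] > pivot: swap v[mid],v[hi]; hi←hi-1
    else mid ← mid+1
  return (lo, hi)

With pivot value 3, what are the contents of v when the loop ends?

lo=0 mid=0 hi=6
9>3: swap(0,6), hi=5 ⇒ [3,1,10,4,6,8,9]
3=3: mid=1
1<3: swap(0,1), lo=1 mid=2 ⇒ [1,3,10,4,6,8,9]
10>3: swap(2,5), hi=4 ⇒ [1,3,8,4,6,10,9]
8>3: swap(2,4), hi=3 ⇒ [1,3,6,4,8,10,9]
6>3: swap(2,3), hi=2 ⇒ [1,3,4,6,8,10,9]
4>3: swap(2,2), hi=1 ⇒ [1,3,4,6,8,10,9]
done. lo=1 hi=1; v=[1,3,4,6,8,10,9]

[1,3,4,6,8,10,9]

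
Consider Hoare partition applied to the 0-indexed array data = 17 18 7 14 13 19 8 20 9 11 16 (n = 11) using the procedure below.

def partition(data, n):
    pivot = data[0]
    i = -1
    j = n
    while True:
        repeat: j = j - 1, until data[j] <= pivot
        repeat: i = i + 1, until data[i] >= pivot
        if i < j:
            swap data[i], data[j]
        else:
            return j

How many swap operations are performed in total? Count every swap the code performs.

3

pivot=17
j stops at 10 (16), i stops at 0 (17); swap ⇒ 16 18 7 14 13 19 8 20 9 11 17
j stops at 9 (11), i stops at 1 (18); swap ⇒ 16 11 7 14 13 19 8 20 9 18 17
j stops at 8 (9), i stops at 5 (19); swap ⇒ 16 11 7 14 13 9 8 20 19 18 17
j stops at 6, i stops at 7; i≥j ⇒ return 6. data=16 11 7 14 13 9 8 20 19 18 17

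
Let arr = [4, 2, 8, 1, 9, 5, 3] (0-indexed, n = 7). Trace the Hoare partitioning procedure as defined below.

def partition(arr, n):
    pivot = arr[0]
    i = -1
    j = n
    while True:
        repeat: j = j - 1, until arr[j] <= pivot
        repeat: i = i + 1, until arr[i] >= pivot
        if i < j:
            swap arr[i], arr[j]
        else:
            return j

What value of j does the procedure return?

2

pivot = arr[0] = 4; i = -1, j = 7
j→6 (arr[6]=3≤4), i→0 (arr[0]=4≥4); i<j, swap → [3, 2, 8, 1, 9, 5, 4]
j→3 (arr[3]=1≤4), i→2 (arr[2]=8≥4); i<j, swap → [3, 2, 1, 8, 9, 5, 4]
j→2, i→3; i≥j, return j=2. arr = [3, 2, 1, 8, 9, 5, 4]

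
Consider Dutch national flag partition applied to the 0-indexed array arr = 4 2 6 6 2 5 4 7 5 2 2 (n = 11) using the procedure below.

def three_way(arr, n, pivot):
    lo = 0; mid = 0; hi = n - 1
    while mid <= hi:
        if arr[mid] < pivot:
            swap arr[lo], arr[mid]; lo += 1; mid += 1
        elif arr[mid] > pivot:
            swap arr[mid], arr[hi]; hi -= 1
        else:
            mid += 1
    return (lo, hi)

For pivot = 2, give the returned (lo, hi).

(0, 3)

lo=0 mid=0 hi=10
4>2: swap(0,10), hi=9 ⇒ 2 2 6 6 2 5 4 7 5 2 4
2=2: mid=1
2=2: mid=2
6>2: swap(2,9), hi=8 ⇒ 2 2 2 6 2 5 4 7 5 6 4
2=2: mid=3
6>2: swap(3,8), hi=7 ⇒ 2 2 2 5 2 5 4 7 6 6 4
5>2: swap(3,7), hi=6 ⇒ 2 2 2 7 2 5 4 5 6 6 4
7>2: swap(3,6), hi=5 ⇒ 2 2 2 4 2 5 7 5 6 6 4
4>2: swap(3,5), hi=4 ⇒ 2 2 2 5 2 4 7 5 6 6 4
5>2: swap(3,4), hi=3 ⇒ 2 2 2 2 5 4 7 5 6 6 4
2=2: mid=4
done. lo=0 hi=3; arr=2 2 2 2 5 4 7 5 6 6 4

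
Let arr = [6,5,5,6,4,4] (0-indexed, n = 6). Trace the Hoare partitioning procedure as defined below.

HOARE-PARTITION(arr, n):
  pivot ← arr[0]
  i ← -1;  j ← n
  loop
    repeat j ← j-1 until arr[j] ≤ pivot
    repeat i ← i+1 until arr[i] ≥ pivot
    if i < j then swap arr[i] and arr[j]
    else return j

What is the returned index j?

3

pivot=6
j stops at 5 (4), i stops at 0 (6); swap ⇒ [4,5,5,6,4,6]
j stops at 4 (4), i stops at 3 (6); swap ⇒ [4,5,5,4,6,6]
j stops at 3, i stops at 4; i≥j ⇒ return 3. arr=[4,5,5,4,6,6]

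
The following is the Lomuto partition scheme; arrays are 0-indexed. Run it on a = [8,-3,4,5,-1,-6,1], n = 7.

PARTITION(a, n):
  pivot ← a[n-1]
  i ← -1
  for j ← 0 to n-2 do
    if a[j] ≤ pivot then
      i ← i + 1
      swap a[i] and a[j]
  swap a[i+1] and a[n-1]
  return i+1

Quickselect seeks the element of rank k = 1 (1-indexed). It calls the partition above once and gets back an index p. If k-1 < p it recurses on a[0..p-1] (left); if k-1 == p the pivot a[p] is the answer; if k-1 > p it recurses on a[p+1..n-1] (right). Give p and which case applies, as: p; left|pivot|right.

3; left

pivot=1, i=-1
j=0: 8>1, skip
j=1: -3≤1, i=0, swap(0,1) ⇒ [-3,8,4,5,-1,-6,1]
j=2: 4>1, skip
j=3: 5>1, skip
j=4: -1≤1, i=1, swap(1,4) ⇒ [-3,-1,4,5,8,-6,1]
j=5: -6≤1, i=2, swap(2,5) ⇒ [-3,-1,-6,5,8,4,1]
swap(3,6) ⇒ [-3,-1,-6,1,8,4,5]; return 3
p = 3; k-1 = 0 < 3 ⇒ left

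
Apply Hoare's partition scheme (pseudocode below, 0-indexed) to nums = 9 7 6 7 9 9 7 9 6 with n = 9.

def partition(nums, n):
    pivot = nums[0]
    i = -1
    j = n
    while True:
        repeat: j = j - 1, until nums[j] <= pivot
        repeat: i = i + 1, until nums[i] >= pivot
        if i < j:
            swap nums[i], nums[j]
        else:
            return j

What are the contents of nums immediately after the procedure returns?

pivot = nums[0] = 9; i = -1, j = 9
j→8 (nums[8]=6≤9), i→0 (nums[0]=9≥9); i<j, swap → 6 7 6 7 9 9 7 9 9
j→7 (nums[7]=9≤9), i→4 (nums[4]=9≥9); i<j, swap → 6 7 6 7 9 9 7 9 9
j→6 (nums[6]=7≤9), i→5 (nums[5]=9≥9); i<j, swap → 6 7 6 7 9 7 9 9 9
j→5, i→6; i≥j, return j=5. nums = 6 7 6 7 9 7 9 9 9

6 7 6 7 9 7 9 9 9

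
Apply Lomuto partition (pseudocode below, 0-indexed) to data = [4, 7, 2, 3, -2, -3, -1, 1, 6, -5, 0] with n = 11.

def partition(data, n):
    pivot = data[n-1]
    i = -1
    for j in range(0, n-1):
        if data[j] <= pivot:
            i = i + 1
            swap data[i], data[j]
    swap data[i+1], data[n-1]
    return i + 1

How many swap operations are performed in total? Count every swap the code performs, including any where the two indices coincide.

5

pivot = data[10] = 0; i = -1
j=0: data[0]=4 > 0 → no swap
j=1: data[1]=7 > 0 → no swap
j=2: data[2]=2 > 0 → no swap
j=3: data[3]=3 > 0 → no swap
j=4: data[4]=-2 ≤ 0 → i=0, swap data[0],data[4] → [-2, 7, 2, 3, 4, -3, -1, 1, 6, -5, 0]
j=5: data[5]=-3 ≤ 0 → i=1, swap data[1],data[5] → [-2, -3, 2, 3, 4, 7, -1, 1, 6, -5, 0]
j=6: data[6]=-1 ≤ 0 → i=2, swap data[2],data[6] → [-2, -3, -1, 3, 4, 7, 2, 1, 6, -5, 0]
j=7: data[7]=1 > 0 → no swap
j=8: data[8]=6 > 0 → no swap
j=9: data[9]=-5 ≤ 0 → i=3, swap data[3],data[9] → [-2, -3, -1, -5, 4, 7, 2, 1, 6, 3, 0]
final swap data[4],data[10] → [-2, -3, -1, -5, 0, 7, 2, 1, 6, 3, 4]; return 4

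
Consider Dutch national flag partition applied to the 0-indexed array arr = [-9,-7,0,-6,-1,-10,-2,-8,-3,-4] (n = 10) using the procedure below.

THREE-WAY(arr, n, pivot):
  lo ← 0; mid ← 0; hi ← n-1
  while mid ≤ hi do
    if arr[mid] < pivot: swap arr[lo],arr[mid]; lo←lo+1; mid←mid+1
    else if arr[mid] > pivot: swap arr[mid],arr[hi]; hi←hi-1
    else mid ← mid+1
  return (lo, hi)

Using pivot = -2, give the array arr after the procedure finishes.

lo=0 mid=0 hi=9
-9<-2: swap(0,0), lo=1 mid=1 ⇒ [-9,-7,0,-6,-1,-10,-2,-8,-3,-4]
-7<-2: swap(1,1), lo=2 mid=2 ⇒ [-9,-7,0,-6,-1,-10,-2,-8,-3,-4]
0>-2: swap(2,9), hi=8 ⇒ [-9,-7,-4,-6,-1,-10,-2,-8,-3,0]
-4<-2: swap(2,2), lo=3 mid=3 ⇒ [-9,-7,-4,-6,-1,-10,-2,-8,-3,0]
-6<-2: swap(3,3), lo=4 mid=4 ⇒ [-9,-7,-4,-6,-1,-10,-2,-8,-3,0]
-1>-2: swap(4,8), hi=7 ⇒ [-9,-7,-4,-6,-3,-10,-2,-8,-1,0]
-3<-2: swap(4,4), lo=5 mid=5 ⇒ [-9,-7,-4,-6,-3,-10,-2,-8,-1,0]
-10<-2: swap(5,5), lo=6 mid=6 ⇒ [-9,-7,-4,-6,-3,-10,-2,-8,-1,0]
-2=-2: mid=7
-8<-2: swap(6,7), lo=7 mid=8 ⇒ [-9,-7,-4,-6,-3,-10,-8,-2,-1,0]
done. lo=7 hi=7; arr=[-9,-7,-4,-6,-3,-10,-8,-2,-1,0]

[-9,-7,-4,-6,-3,-10,-8,-2,-1,0]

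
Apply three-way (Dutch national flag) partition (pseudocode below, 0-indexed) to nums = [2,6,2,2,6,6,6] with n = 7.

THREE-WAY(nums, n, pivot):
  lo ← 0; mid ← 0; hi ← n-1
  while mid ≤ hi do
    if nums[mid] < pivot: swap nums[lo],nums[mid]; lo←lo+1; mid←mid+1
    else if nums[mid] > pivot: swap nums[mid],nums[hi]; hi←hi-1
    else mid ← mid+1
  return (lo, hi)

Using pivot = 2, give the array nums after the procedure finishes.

lo=0 mid=0 hi=6
2=2: mid=1
6>2: swap(1,6), hi=5 ⇒ [2,6,2,2,6,6,6]
6>2: swap(1,5), hi=4 ⇒ [2,6,2,2,6,6,6]
6>2: swap(1,4), hi=3 ⇒ [2,6,2,2,6,6,6]
6>2: swap(1,3), hi=2 ⇒ [2,2,2,6,6,6,6]
2=2: mid=2
2=2: mid=3
done. lo=0 hi=2; nums=[2,2,2,6,6,6,6]

[2,2,2,6,6,6,6]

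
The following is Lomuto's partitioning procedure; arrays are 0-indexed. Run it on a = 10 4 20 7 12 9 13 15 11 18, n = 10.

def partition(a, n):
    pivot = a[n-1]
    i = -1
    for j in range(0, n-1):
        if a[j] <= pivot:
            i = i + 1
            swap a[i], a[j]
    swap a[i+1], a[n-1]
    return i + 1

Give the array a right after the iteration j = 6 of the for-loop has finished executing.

pivot=18, i=-1
j=0: 10≤18, i=0, swap(0,0) ⇒ 10 4 20 7 12 9 13 15 11 18
j=1: 4≤18, i=1, swap(1,1) ⇒ 10 4 20 7 12 9 13 15 11 18
j=2: 20>18, skip
j=3: 7≤18, i=2, swap(2,3) ⇒ 10 4 7 20 12 9 13 15 11 18
j=4: 12≤18, i=3, swap(3,4) ⇒ 10 4 7 12 20 9 13 15 11 18
j=5: 9≤18, i=4, swap(4,5) ⇒ 10 4 7 12 9 20 13 15 11 18
j=6: 13≤18, i=5, swap(5,6) ⇒ 10 4 7 12 9 13 20 15 11 18
(after j=6) a = 10 4 7 12 9 13 20 15 11 18

10 4 7 12 9 13 20 15 11 18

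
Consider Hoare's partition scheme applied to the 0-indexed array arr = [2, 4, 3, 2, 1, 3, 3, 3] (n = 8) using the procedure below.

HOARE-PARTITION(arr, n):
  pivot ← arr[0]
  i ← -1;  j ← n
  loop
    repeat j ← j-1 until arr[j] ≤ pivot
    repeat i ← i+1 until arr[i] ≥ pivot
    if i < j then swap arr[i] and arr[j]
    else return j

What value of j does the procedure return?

pivot = arr[0] = 2; i = -1, j = 8
j→4 (arr[4]=1≤2), i→0 (arr[0]=2≥2); i<j, swap → [1, 4, 3, 2, 2, 3, 3, 3]
j→3 (arr[3]=2≤2), i→1 (arr[1]=4≥2); i<j, swap → [1, 2, 3, 4, 2, 3, 3, 3]
j→1, i→2; i≥j, return j=1. arr = [1, 2, 3, 4, 2, 3, 3, 3]

1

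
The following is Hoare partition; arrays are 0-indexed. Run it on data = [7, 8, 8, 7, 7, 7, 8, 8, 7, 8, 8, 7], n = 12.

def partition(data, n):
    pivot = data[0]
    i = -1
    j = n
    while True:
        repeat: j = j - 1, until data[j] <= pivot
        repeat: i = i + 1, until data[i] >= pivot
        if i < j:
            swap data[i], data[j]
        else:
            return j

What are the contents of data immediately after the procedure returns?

[7, 7, 7, 7, 7, 8, 8, 8, 8, 8, 8, 7]

pivot=7
j stops at 11 (7), i stops at 0 (7); swap ⇒ [7, 8, 8, 7, 7, 7, 8, 8, 7, 8, 8, 7]
j stops at 8 (7), i stops at 1 (8); swap ⇒ [7, 7, 8, 7, 7, 7, 8, 8, 8, 8, 8, 7]
j stops at 5 (7), i stops at 2 (8); swap ⇒ [7, 7, 7, 7, 7, 8, 8, 8, 8, 8, 8, 7]
j stops at 4 (7), i stops at 3 (7); swap ⇒ [7, 7, 7, 7, 7, 8, 8, 8, 8, 8, 8, 7]
j stops at 3, i stops at 4; i≥j ⇒ return 3. data=[7, 7, 7, 7, 7, 8, 8, 8, 8, 8, 8, 7]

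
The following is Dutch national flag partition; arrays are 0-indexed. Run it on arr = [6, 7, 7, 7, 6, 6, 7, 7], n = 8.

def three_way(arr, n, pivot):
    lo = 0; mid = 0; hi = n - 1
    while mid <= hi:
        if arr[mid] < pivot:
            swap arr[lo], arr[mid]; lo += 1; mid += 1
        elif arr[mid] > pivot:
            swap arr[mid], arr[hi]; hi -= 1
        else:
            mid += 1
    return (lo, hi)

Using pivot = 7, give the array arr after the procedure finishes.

[6, 6, 6, 7, 7, 7, 7, 7]

pivot = 7; lo=0, mid=0, hi=7
arr[mid]=6<7: swap arr[0],arr[0]; lo=1,mid=1 → [6, 7, 7, 7, 6, 6, 7, 7]
arr[mid]=7=7: mid=2
arr[mid]=7=7: mid=3
arr[mid]=7=7: mid=4
arr[mid]=6<7: swap arr[1],arr[4]; lo=2,mid=5 → [6, 6, 7, 7, 7, 6, 7, 7]
arr[mid]=6<7: swap arr[2],arr[5]; lo=3,mid=6 → [6, 6, 6, 7, 7, 7, 7, 7]
arr[mid]=7=7: mid=7
arr[mid]=7=7: mid=8
end: lo=3, hi=7; arr = [6, 6, 6, 7, 7, 7, 7, 7]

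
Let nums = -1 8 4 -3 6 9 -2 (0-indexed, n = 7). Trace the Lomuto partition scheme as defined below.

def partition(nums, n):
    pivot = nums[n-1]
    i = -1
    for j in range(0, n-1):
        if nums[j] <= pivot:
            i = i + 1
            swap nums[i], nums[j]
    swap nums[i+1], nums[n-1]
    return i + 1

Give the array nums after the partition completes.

pivot = nums[6] = -2; i = -1
j=0: nums[0]=-1 > -2 → no swap
j=1: nums[1]=8 > -2 → no swap
j=2: nums[2]=4 > -2 → no swap
j=3: nums[3]=-3 ≤ -2 → i=0, swap nums[0],nums[3] → -3 8 4 -1 6 9 -2
j=4: nums[4]=6 > -2 → no swap
j=5: nums[5]=9 > -2 → no swap
final swap nums[1],nums[6] → -3 -2 4 -1 6 9 8; return 1

-3 -2 4 -1 6 9 8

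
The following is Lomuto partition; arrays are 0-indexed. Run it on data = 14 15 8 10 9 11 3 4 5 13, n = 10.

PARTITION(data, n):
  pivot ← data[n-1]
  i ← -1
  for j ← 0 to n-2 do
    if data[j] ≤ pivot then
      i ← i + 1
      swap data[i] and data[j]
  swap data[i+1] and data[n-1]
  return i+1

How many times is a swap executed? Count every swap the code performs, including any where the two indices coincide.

8

pivot=13, i=-1
j=0: 14>13, skip
j=1: 15>13, skip
j=2: 8≤13, i=0, swap(0,2) ⇒ 8 15 14 10 9 11 3 4 5 13
j=3: 10≤13, i=1, swap(1,3) ⇒ 8 10 14 15 9 11 3 4 5 13
j=4: 9≤13, i=2, swap(2,4) ⇒ 8 10 9 15 14 11 3 4 5 13
j=5: 11≤13, i=3, swap(3,5) ⇒ 8 10 9 11 14 15 3 4 5 13
j=6: 3≤13, i=4, swap(4,6) ⇒ 8 10 9 11 3 15 14 4 5 13
j=7: 4≤13, i=5, swap(5,7) ⇒ 8 10 9 11 3 4 14 15 5 13
j=8: 5≤13, i=6, swap(6,8) ⇒ 8 10 9 11 3 4 5 15 14 13
swap(7,9) ⇒ 8 10 9 11 3 4 5 13 14 15; return 7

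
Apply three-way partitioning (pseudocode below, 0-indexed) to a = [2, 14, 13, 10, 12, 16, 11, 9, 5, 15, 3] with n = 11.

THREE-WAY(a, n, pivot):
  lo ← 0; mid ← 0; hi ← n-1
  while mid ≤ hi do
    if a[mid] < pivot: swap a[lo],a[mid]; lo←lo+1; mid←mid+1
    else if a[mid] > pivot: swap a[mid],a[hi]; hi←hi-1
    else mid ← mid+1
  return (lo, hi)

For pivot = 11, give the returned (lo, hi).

pivot = 11; lo=0, mid=0, hi=10
a[mid]=2<11: swap a[0],a[0]; lo=1,mid=1 → [2, 14, 13, 10, 12, 16, 11, 9, 5, 15, 3]
a[mid]=14>11: swap a[1],a[10]; hi=9 → [2, 3, 13, 10, 12, 16, 11, 9, 5, 15, 14]
a[mid]=3<11: swap a[1],a[1]; lo=2,mid=2 → [2, 3, 13, 10, 12, 16, 11, 9, 5, 15, 14]
a[mid]=13>11: swap a[2],a[9]; hi=8 → [2, 3, 15, 10, 12, 16, 11, 9, 5, 13, 14]
a[mid]=15>11: swap a[2],a[8]; hi=7 → [2, 3, 5, 10, 12, 16, 11, 9, 15, 13, 14]
a[mid]=5<11: swap a[2],a[2]; lo=3,mid=3 → [2, 3, 5, 10, 12, 16, 11, 9, 15, 13, 14]
a[mid]=10<11: swap a[3],a[3]; lo=4,mid=4 → [2, 3, 5, 10, 12, 16, 11, 9, 15, 13, 14]
a[mid]=12>11: swap a[4],a[7]; hi=6 → [2, 3, 5, 10, 9, 16, 11, 12, 15, 13, 14]
a[mid]=9<11: swap a[4],a[4]; lo=5,mid=5 → [2, 3, 5, 10, 9, 16, 11, 12, 15, 13, 14]
a[mid]=16>11: swap a[5],a[6]; hi=5 → [2, 3, 5, 10, 9, 11, 16, 12, 15, 13, 14]
a[mid]=11=11: mid=6
end: lo=5, hi=5; a = [2, 3, 5, 10, 9, 11, 16, 12, 15, 13, 14]

(5, 5)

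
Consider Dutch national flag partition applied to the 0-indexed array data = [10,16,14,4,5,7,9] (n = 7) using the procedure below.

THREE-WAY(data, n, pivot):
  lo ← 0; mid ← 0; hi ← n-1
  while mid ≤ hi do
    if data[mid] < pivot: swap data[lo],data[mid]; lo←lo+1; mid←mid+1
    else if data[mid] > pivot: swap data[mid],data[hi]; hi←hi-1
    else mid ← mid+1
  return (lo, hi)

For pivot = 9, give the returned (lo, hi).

lo=0 mid=0 hi=6
10>9: swap(0,6), hi=5 ⇒ [9,16,14,4,5,7,10]
9=9: mid=1
16>9: swap(1,5), hi=4 ⇒ [9,7,14,4,5,16,10]
7<9: swap(0,1), lo=1 mid=2 ⇒ [7,9,14,4,5,16,10]
14>9: swap(2,4), hi=3 ⇒ [7,9,5,4,14,16,10]
5<9: swap(1,2), lo=2 mid=3 ⇒ [7,5,9,4,14,16,10]
4<9: swap(2,3), lo=3 mid=4 ⇒ [7,5,4,9,14,16,10]
done. lo=3 hi=3; data=[7,5,4,9,14,16,10]

(3, 3)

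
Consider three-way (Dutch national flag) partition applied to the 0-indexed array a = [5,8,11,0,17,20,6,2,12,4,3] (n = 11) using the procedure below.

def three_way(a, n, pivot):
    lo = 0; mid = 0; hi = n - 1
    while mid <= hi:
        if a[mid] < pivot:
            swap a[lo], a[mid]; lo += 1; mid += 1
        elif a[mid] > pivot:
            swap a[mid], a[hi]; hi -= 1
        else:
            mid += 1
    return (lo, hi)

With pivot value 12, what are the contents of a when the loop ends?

pivot = 12; lo=0, mid=0, hi=10
a[mid]=5<12: swap a[0],a[0]; lo=1,mid=1 → [5,8,11,0,17,20,6,2,12,4,3]
a[mid]=8<12: swap a[1],a[1]; lo=2,mid=2 → [5,8,11,0,17,20,6,2,12,4,3]
a[mid]=11<12: swap a[2],a[2]; lo=3,mid=3 → [5,8,11,0,17,20,6,2,12,4,3]
a[mid]=0<12: swap a[3],a[3]; lo=4,mid=4 → [5,8,11,0,17,20,6,2,12,4,3]
a[mid]=17>12: swap a[4],a[10]; hi=9 → [5,8,11,0,3,20,6,2,12,4,17]
a[mid]=3<12: swap a[4],a[4]; lo=5,mid=5 → [5,8,11,0,3,20,6,2,12,4,17]
a[mid]=20>12: swap a[5],a[9]; hi=8 → [5,8,11,0,3,4,6,2,12,20,17]
a[mid]=4<12: swap a[5],a[5]; lo=6,mid=6 → [5,8,11,0,3,4,6,2,12,20,17]
a[mid]=6<12: swap a[6],a[6]; lo=7,mid=7 → [5,8,11,0,3,4,6,2,12,20,17]
a[mid]=2<12: swap a[7],a[7]; lo=8,mid=8 → [5,8,11,0,3,4,6,2,12,20,17]
a[mid]=12=12: mid=9
end: lo=8, hi=8; a = [5,8,11,0,3,4,6,2,12,20,17]

[5,8,11,0,3,4,6,2,12,20,17]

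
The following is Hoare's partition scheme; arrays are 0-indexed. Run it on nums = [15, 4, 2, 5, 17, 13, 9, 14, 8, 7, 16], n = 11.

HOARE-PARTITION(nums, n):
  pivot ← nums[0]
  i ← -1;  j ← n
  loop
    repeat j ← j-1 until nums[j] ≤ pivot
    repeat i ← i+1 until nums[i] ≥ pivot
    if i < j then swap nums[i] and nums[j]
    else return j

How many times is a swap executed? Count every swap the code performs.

2

pivot=15
j stops at 9 (7), i stops at 0 (15); swap ⇒ [7, 4, 2, 5, 17, 13, 9, 14, 8, 15, 16]
j stops at 8 (8), i stops at 4 (17); swap ⇒ [7, 4, 2, 5, 8, 13, 9, 14, 17, 15, 16]
j stops at 7, i stops at 8; i≥j ⇒ return 7. nums=[7, 4, 2, 5, 8, 13, 9, 14, 17, 15, 16]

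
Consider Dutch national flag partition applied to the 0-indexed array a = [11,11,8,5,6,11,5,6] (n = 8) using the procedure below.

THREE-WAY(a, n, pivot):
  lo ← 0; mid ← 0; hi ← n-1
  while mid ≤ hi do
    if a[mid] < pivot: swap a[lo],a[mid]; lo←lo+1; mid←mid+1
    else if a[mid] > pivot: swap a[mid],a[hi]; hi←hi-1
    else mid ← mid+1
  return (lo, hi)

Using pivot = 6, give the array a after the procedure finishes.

pivot = 6; lo=0, mid=0, hi=7
a[mid]=11>6: swap a[0],a[7]; hi=6 → [6,11,8,5,6,11,5,11]
a[mid]=6=6: mid=1
a[mid]=11>6: swap a[1],a[6]; hi=5 → [6,5,8,5,6,11,11,11]
a[mid]=5<6: swap a[0],a[1]; lo=1,mid=2 → [5,6,8,5,6,11,11,11]
a[mid]=8>6: swap a[2],a[5]; hi=4 → [5,6,11,5,6,8,11,11]
a[mid]=11>6: swap a[2],a[4]; hi=3 → [5,6,6,5,11,8,11,11]
a[mid]=6=6: mid=3
a[mid]=5<6: swap a[1],a[3]; lo=2,mid=4 → [5,5,6,6,11,8,11,11]
end: lo=2, hi=3; a = [5,5,6,6,11,8,11,11]

[5,5,6,6,11,8,11,11]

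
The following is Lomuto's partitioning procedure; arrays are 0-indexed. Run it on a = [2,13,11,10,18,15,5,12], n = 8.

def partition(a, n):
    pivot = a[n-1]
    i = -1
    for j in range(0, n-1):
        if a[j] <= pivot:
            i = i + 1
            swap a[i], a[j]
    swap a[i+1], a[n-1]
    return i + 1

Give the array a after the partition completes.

pivot = a[7] = 12; i = -1
j=0: a[0]=2 ≤ 12 → i=0, swap a[0],a[0] (no change) → [2,13,11,10,18,15,5,12]
j=1: a[1]=13 > 12 → no swap
j=2: a[2]=11 ≤ 12 → i=1, swap a[1],a[2] → [2,11,13,10,18,15,5,12]
j=3: a[3]=10 ≤ 12 → i=2, swap a[2],a[3] → [2,11,10,13,18,15,5,12]
j=4: a[4]=18 > 12 → no swap
j=5: a[5]=15 > 12 → no swap
j=6: a[6]=5 ≤ 12 → i=3, swap a[3],a[6] → [2,11,10,5,18,15,13,12]
final swap a[4],a[7] → [2,11,10,5,12,15,13,18]; return 4

[2,11,10,5,12,15,13,18]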